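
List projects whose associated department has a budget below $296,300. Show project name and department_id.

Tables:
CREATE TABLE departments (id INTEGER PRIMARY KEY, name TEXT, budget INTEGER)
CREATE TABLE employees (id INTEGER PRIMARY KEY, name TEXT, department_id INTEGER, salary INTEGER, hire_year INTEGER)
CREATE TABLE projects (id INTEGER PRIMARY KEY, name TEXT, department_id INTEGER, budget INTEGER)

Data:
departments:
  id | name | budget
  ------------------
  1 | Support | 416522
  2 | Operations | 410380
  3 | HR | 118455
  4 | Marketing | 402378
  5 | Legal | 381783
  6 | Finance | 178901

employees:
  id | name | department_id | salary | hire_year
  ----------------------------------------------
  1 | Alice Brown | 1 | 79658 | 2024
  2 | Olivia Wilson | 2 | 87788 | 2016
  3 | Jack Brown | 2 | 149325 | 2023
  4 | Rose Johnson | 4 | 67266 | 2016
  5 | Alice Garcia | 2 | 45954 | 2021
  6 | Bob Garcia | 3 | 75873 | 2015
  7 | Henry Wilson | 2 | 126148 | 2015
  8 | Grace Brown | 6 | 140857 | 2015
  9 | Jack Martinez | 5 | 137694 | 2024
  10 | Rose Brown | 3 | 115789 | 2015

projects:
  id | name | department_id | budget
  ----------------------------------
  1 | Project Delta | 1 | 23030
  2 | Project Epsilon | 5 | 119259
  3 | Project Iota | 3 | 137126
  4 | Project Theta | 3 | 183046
SELECT name, department_id FROM projects WHERE department_id IN (SELECT id FROM departments WHERE budget < 296300)

Execution result:
name | department_id
Project Iota | 3
Project Theta | 3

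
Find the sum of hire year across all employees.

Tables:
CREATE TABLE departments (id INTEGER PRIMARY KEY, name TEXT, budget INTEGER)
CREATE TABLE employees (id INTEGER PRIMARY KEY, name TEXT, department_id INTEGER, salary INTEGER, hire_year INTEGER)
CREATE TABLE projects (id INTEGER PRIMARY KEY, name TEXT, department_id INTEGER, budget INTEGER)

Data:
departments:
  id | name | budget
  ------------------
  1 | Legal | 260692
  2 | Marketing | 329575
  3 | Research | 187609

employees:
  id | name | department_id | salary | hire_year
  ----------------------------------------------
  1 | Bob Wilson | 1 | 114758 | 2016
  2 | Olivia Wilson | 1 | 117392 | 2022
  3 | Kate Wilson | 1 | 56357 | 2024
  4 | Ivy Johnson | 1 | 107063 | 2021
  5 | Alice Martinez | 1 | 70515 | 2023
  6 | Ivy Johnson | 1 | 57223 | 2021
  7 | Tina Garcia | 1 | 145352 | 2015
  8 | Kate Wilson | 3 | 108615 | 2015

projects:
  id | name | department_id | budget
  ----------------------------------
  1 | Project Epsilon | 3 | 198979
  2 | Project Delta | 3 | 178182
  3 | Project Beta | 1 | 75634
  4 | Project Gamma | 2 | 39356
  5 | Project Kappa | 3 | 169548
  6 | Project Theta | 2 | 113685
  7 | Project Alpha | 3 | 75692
SELECT SUM(hire_year) FROM employees

Execution result:
16157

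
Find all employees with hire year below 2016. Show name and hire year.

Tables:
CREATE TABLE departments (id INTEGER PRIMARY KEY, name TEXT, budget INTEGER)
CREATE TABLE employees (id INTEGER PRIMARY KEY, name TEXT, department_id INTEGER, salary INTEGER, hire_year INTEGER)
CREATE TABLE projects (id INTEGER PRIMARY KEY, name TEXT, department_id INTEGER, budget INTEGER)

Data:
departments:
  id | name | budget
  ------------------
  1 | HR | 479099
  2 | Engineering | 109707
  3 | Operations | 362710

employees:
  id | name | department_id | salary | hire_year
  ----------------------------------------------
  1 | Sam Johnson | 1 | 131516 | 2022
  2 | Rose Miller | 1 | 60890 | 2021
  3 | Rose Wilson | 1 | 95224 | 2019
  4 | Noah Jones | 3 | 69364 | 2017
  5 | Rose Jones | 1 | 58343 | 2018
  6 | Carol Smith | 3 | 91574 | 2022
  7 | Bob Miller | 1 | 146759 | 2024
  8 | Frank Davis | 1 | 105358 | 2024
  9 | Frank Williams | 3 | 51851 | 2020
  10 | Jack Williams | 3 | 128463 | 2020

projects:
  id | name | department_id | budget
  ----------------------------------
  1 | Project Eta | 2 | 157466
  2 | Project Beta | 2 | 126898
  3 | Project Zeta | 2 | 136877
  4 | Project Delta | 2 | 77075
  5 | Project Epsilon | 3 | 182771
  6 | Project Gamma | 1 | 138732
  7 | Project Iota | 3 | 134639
SELECT name, hire_year FROM employees WHERE hire_year < 2016

Execution result:
(no rows)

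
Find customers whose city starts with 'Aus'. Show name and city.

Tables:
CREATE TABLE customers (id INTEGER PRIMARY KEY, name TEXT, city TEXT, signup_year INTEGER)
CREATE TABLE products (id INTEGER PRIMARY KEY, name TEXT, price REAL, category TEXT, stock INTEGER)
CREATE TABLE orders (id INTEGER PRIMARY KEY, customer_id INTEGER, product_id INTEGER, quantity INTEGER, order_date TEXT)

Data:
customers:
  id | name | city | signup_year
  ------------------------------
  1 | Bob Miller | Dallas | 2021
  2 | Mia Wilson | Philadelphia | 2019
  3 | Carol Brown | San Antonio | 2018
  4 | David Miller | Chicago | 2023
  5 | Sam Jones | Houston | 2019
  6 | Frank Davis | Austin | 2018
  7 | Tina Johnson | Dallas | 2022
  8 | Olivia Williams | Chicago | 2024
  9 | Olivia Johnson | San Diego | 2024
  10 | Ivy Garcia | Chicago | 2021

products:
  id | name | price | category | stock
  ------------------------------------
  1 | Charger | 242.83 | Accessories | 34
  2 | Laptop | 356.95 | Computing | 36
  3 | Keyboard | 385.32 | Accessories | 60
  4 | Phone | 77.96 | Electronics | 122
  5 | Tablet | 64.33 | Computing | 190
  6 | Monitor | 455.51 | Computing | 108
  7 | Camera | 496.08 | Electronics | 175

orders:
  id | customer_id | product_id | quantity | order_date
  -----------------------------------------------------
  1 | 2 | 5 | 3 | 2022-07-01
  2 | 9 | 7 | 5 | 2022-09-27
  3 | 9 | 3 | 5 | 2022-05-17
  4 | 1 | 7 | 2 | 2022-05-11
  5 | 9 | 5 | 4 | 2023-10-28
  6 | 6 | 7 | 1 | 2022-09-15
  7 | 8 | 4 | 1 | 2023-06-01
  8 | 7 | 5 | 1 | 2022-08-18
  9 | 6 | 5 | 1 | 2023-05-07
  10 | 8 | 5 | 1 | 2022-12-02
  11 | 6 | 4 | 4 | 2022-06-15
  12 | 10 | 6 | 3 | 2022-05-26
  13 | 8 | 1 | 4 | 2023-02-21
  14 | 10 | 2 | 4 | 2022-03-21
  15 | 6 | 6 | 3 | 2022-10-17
SELECT name, city FROM customers WHERE city LIKE 'Aus%'

Execution result:
name | city
Frank Davis | Austin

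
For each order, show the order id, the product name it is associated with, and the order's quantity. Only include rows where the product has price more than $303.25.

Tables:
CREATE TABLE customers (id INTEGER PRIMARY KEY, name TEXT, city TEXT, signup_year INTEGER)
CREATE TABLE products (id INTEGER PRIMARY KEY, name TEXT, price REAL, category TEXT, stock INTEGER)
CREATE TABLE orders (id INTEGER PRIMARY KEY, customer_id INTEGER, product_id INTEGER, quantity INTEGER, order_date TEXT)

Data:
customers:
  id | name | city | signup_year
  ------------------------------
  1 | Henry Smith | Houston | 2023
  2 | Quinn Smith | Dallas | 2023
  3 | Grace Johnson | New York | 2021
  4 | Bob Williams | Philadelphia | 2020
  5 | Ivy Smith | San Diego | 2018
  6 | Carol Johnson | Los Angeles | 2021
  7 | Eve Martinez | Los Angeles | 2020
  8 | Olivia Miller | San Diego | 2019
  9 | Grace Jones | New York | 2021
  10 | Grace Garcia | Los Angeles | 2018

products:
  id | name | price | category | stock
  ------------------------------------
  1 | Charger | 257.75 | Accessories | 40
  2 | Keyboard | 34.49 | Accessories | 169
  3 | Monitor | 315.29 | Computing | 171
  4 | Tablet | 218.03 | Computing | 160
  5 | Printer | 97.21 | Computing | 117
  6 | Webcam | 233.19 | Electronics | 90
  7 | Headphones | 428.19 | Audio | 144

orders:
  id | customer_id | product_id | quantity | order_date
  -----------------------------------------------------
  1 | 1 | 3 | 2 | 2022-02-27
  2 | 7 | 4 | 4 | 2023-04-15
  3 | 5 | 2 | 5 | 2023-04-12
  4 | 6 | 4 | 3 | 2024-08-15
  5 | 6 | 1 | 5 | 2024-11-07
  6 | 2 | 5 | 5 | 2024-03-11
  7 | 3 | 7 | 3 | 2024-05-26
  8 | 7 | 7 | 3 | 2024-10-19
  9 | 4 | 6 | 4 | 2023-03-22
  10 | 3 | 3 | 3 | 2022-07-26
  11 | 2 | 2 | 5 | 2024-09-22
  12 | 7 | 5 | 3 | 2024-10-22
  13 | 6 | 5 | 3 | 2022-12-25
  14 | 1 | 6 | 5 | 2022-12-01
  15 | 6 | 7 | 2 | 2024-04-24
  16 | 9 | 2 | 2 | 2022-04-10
SELECT c.id, p.name AS product, c.quantity FROM orders c JOIN products p ON c.product_id = p.id WHERE p.price > 303.25

Execution result:
id | product | quantity
1 | Monitor | 2
7 | Headphones | 3
8 | Headphones | 3
10 | Monitor | 3
15 | Headphones | 2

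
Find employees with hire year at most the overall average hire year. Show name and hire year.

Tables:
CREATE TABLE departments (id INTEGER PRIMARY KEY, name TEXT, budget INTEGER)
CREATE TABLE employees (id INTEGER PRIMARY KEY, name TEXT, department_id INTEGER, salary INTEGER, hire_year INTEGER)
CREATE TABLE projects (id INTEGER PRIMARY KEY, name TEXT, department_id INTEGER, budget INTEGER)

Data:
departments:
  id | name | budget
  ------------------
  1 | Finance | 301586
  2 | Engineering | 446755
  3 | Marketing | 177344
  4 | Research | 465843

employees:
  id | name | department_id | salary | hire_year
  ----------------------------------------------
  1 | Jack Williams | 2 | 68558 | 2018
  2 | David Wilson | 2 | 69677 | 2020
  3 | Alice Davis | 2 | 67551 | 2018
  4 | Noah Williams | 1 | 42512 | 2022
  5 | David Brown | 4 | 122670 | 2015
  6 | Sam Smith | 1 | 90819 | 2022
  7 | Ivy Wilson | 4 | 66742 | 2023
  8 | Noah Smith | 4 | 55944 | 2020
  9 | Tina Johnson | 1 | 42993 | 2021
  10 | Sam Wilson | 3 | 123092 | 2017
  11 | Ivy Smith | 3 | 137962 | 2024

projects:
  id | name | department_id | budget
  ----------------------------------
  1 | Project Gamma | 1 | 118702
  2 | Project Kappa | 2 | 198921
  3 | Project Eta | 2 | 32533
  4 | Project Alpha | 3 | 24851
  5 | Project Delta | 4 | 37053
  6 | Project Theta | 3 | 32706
SELECT name, hire_year FROM employees WHERE hire_year <= (SELECT AVG(hire_year) FROM employees)

Execution result:
name | hire_year
Jack Williams | 2018
David Wilson | 2020
Alice Davis | 2018
David Brown | 2015
Noah Smith | 2020
Sam Wilson | 2017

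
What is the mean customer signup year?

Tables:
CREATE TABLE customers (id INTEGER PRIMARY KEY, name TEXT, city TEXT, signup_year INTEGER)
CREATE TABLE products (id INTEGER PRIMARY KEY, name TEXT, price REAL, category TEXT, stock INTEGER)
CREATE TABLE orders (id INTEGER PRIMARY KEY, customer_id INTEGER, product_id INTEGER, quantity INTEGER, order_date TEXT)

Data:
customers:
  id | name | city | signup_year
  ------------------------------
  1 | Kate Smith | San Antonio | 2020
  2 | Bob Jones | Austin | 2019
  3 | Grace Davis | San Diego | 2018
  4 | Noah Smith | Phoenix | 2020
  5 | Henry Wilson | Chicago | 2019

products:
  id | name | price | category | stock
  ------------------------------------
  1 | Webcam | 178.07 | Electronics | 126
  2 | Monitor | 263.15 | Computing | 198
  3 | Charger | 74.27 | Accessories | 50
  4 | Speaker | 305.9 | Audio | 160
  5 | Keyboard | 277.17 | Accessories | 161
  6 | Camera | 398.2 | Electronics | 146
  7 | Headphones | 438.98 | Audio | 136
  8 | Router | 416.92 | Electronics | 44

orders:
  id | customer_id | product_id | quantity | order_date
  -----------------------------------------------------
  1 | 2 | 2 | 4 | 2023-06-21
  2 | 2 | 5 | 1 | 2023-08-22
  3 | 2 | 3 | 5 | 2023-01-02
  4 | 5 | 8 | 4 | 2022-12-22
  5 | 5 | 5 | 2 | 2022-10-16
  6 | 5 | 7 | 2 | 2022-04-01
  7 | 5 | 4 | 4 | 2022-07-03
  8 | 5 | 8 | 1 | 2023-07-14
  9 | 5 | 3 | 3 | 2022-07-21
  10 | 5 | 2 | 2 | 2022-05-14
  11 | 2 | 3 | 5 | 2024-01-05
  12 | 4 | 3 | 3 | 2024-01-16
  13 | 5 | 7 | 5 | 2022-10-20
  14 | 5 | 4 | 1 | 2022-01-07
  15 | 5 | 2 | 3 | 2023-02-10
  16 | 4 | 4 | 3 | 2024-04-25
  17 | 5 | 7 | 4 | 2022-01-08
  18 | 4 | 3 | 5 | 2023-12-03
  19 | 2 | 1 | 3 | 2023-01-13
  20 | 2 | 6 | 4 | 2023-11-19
SELECT AVG(signup_year) FROM customers

Execution result:
2019.20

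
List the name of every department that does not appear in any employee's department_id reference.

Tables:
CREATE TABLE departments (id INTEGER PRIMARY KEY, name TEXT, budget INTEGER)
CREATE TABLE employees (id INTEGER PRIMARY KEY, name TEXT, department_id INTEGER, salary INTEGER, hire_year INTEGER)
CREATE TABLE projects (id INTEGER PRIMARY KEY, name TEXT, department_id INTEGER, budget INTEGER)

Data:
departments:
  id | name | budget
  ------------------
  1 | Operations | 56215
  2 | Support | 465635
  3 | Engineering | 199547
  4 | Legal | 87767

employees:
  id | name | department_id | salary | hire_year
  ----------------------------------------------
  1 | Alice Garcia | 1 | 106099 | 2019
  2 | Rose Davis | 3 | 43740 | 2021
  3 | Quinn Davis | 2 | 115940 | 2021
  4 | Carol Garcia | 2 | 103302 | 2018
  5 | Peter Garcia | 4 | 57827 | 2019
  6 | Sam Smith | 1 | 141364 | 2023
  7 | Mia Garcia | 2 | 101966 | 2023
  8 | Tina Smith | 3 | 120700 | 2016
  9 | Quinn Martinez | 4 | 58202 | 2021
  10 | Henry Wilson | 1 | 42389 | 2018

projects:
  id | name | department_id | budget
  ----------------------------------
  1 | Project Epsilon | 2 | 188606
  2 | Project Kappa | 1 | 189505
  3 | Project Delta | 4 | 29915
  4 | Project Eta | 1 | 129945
SELECT p.name FROM departments p LEFT JOIN employees c ON c.department_id = p.id WHERE c.id IS NULL

Execution result:
(no rows)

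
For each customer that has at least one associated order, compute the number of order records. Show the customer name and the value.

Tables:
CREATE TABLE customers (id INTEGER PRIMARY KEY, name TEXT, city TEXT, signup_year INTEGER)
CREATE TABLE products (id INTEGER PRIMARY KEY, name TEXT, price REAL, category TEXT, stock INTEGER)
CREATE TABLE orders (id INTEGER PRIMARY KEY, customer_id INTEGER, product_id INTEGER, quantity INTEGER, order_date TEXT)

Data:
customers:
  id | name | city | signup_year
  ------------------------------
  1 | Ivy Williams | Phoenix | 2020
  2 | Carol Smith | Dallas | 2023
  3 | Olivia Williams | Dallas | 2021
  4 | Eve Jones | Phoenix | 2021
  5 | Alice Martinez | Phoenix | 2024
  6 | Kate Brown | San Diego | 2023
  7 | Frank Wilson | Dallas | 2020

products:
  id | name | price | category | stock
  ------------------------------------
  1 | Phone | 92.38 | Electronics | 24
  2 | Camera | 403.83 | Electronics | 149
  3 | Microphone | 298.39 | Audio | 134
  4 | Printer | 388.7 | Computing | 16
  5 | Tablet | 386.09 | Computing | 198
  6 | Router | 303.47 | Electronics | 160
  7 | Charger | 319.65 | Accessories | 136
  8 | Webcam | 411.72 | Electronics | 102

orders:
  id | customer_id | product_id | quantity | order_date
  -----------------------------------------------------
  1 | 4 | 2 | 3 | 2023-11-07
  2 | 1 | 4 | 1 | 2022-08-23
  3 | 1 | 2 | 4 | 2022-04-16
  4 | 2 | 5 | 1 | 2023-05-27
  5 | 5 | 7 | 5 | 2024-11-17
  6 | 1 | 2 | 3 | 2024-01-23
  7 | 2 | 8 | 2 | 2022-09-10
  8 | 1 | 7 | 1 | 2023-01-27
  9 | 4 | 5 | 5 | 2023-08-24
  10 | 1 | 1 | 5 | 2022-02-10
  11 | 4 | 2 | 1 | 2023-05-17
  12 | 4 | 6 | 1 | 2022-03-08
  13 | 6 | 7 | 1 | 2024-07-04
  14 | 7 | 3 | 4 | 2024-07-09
SELECT p.name, COUNT(*) AS n FROM orders c JOIN customers p ON c.customer_id = p.id GROUP BY p.id, p.name

Execution result:
name | n
Ivy Williams | 5
Carol Smith | 2
Eve Jones | 4
Alice Martinez | 1
Kate Brown | 1
Frank Wilson | 1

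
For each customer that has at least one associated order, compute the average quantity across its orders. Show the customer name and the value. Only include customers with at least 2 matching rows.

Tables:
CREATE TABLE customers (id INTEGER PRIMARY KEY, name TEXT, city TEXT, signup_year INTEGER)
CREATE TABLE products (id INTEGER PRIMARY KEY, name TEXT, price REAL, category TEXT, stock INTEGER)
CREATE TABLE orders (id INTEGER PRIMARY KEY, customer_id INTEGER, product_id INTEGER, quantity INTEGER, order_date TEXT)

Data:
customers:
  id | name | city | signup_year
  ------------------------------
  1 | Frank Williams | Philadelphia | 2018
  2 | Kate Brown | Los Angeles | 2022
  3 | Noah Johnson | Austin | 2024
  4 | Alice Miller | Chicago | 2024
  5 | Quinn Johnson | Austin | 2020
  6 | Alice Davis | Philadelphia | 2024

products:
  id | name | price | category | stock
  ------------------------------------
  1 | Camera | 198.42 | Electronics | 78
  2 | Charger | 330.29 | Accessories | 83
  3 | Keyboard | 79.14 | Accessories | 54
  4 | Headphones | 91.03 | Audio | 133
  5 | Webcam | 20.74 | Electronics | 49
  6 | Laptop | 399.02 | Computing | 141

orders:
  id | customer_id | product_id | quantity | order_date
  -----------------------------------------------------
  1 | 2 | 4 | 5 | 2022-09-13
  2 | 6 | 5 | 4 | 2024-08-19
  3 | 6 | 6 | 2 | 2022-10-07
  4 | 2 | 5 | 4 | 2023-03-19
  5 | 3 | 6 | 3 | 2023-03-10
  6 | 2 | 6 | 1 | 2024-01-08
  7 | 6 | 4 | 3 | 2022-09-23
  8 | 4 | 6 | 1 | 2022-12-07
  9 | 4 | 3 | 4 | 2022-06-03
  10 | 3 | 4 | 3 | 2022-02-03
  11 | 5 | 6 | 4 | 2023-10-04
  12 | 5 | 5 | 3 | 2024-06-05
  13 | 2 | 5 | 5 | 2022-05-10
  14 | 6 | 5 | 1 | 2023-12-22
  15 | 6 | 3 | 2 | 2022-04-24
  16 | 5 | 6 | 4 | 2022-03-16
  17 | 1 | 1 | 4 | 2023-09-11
SELECT p.name, AVG(c.quantity) AS avg_quantity FROM orders c JOIN customers p ON c.customer_id = p.id GROUP BY p.id, p.name HAVING COUNT(*) >= 2

Execution result:
name | avg_quantity
Kate Brown | 3.75
Noah Johnson | 3.00
Alice Miller | 2.50
Quinn Johnson | 3.67
Alice Davis | 2.40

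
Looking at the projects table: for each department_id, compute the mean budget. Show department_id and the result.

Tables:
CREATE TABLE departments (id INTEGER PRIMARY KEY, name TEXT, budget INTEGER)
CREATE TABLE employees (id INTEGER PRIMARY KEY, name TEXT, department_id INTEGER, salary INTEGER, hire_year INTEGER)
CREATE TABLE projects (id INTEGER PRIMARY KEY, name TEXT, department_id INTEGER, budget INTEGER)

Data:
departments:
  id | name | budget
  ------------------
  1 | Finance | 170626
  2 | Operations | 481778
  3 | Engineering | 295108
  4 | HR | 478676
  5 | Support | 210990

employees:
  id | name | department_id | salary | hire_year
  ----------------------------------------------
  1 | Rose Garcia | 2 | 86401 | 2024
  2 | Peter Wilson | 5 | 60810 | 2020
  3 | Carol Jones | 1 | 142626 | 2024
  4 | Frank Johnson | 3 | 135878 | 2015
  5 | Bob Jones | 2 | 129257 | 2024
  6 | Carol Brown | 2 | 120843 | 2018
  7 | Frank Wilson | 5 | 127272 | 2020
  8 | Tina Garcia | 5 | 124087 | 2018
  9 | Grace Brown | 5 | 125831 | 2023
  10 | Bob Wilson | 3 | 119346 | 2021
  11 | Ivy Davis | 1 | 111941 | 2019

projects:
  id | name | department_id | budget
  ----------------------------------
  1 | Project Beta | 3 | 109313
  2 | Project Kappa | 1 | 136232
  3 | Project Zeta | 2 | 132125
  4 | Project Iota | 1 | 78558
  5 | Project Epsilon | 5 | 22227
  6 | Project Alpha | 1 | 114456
SELECT department_id, AVG(budget) AS avg_budget FROM projects GROUP BY department_id

Execution result:
department_id | avg_budget
1 | 109748.67
2 | 132125.00
3 | 109313.00
5 | 22227.00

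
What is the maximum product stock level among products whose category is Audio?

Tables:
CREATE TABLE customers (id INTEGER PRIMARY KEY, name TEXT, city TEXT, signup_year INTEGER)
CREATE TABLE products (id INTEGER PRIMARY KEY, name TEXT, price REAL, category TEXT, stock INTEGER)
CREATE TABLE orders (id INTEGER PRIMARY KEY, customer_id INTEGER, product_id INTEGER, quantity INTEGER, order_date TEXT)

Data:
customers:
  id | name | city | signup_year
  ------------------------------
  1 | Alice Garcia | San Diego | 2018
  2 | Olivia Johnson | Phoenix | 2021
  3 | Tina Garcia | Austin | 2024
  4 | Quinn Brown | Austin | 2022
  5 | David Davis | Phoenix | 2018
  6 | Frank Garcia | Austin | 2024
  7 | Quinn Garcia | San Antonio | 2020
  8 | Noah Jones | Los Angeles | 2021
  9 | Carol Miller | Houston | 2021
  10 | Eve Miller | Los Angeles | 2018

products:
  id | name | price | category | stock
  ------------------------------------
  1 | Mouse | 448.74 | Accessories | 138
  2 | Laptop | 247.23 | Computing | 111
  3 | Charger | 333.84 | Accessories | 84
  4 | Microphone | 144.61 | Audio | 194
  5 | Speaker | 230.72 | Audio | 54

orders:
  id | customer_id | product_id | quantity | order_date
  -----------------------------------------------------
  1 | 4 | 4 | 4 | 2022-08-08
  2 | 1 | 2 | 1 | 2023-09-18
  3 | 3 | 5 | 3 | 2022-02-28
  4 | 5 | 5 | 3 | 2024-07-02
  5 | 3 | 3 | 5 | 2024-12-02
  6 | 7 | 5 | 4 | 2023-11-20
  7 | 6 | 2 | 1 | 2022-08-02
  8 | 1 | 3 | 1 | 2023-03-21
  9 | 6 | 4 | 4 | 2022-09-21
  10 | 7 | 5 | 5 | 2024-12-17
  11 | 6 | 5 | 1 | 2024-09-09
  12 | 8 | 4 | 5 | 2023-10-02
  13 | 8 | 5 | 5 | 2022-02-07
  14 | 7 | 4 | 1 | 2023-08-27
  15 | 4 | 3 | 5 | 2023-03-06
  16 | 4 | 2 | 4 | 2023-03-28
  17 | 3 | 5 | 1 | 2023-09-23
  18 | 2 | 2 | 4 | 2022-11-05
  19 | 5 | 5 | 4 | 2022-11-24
SELECT MAX(stock) FROM products WHERE category = 'Audio'

Execution result:
194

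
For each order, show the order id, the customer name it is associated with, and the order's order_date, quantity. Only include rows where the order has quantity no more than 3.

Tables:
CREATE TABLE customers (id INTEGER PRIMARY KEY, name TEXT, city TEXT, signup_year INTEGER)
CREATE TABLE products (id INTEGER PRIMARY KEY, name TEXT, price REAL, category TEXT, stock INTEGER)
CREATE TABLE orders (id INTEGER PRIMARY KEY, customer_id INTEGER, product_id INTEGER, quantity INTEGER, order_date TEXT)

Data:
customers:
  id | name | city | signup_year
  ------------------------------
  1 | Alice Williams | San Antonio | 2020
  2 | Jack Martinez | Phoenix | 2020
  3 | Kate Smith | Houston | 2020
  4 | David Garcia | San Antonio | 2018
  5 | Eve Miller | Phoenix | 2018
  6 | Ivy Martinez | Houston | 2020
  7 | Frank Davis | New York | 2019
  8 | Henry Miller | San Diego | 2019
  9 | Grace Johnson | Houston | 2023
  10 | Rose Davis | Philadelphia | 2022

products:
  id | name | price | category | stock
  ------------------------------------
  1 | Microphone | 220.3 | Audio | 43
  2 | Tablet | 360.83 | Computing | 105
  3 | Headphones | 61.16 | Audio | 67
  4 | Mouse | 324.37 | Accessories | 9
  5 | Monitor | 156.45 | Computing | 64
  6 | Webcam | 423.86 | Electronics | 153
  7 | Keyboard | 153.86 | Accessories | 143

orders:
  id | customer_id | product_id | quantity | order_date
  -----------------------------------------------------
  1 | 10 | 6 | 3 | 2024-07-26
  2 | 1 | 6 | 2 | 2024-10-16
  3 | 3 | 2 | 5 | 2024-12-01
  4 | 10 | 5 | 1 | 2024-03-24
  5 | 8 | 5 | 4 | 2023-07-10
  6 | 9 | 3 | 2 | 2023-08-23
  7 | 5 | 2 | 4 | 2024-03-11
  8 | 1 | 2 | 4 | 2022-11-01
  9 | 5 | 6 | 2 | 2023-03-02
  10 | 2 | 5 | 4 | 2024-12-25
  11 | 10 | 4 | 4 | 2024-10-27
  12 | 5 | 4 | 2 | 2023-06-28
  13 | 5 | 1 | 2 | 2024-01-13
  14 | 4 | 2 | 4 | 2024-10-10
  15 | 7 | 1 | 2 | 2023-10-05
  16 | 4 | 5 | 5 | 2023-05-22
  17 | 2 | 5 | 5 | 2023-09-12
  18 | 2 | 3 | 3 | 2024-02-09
SELECT c.id, p.name AS customer, c.order_date, c.quantity FROM orders c JOIN customers p ON c.customer_id = p.id WHERE c.quantity <= 3

Execution result:
id | customer | order_date | quantity
1 | Rose Davis | 2024-07-26 | 3
2 | Alice Williams | 2024-10-16 | 2
4 | Rose Davis | 2024-03-24 | 1
6 | Grace Johnson | 2023-08-23 | 2
9 | Eve Miller | 2023-03-02 | 2
12 | Eve Miller | 2023-06-28 | 2
13 | Eve Miller | 2024-01-13 | 2
15 | Frank Davis | 2023-10-05 | 2
18 | Jack Martinez | 2024-02-09 | 3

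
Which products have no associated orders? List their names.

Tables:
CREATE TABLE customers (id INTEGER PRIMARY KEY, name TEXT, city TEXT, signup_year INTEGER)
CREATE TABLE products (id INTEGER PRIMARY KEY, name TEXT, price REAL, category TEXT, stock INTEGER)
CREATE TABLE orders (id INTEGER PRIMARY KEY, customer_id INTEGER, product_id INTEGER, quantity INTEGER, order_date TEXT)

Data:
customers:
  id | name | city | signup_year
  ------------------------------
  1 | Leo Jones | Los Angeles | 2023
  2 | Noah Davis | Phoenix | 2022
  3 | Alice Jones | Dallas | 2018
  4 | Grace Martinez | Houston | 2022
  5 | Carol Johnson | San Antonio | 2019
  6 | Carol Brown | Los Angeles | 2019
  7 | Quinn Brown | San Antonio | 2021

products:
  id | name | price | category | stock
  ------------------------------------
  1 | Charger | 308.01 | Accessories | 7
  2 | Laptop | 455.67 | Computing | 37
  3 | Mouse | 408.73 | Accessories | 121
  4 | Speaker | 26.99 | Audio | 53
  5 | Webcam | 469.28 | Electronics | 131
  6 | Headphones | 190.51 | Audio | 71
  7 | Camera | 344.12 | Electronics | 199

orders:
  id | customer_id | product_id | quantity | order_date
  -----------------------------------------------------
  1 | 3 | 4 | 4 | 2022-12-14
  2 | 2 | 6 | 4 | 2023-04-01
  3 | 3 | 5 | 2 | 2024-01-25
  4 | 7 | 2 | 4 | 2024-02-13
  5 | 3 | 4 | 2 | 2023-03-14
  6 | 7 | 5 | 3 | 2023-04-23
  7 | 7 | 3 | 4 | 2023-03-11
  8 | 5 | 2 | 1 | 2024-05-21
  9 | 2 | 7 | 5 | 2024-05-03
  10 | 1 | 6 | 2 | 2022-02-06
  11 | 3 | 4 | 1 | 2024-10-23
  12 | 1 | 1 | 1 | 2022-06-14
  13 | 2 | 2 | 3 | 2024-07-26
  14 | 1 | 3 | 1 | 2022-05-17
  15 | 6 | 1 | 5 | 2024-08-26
SELECT p.name FROM products p LEFT JOIN orders c ON c.product_id = p.id WHERE c.id IS NULL

Execution result:
(no rows)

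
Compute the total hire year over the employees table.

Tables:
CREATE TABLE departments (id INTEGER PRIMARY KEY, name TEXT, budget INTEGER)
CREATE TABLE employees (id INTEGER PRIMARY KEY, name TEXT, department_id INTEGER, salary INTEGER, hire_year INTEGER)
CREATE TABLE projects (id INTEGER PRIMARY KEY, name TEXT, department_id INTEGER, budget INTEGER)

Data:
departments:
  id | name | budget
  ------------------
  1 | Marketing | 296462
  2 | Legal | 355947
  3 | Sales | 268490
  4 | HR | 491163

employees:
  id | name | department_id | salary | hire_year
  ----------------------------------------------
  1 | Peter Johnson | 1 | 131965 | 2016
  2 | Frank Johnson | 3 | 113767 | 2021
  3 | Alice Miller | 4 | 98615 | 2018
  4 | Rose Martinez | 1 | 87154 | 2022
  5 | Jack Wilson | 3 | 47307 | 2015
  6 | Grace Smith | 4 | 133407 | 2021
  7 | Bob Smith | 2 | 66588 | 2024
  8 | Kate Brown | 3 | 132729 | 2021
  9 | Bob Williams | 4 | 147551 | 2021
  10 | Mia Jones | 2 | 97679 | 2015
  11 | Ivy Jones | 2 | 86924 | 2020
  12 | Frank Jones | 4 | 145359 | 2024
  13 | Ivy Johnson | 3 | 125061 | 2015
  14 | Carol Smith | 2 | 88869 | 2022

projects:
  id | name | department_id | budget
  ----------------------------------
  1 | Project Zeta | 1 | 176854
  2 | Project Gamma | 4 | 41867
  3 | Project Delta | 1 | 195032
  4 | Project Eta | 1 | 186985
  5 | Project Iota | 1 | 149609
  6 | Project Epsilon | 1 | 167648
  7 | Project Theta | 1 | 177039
SELECT SUM(hire_year) FROM employees

Execution result:
28275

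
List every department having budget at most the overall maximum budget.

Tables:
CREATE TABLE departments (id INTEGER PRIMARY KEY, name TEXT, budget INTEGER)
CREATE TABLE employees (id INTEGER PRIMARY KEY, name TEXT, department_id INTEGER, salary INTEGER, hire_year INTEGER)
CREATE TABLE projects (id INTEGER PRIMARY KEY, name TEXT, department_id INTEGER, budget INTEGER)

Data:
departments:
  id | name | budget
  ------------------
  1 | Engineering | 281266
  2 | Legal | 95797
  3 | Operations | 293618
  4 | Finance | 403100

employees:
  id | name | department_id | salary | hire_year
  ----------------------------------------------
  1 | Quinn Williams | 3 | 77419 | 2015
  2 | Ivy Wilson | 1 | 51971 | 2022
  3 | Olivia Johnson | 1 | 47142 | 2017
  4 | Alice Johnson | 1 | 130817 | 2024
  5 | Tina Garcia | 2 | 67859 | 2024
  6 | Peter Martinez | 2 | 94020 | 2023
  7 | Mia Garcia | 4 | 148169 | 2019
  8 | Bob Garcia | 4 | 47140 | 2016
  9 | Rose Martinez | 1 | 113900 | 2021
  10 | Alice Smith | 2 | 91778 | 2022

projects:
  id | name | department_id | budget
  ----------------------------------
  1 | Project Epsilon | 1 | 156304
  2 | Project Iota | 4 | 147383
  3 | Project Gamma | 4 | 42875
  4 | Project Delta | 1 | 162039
SELECT name, budget FROM departments WHERE budget <= (SELECT MAX(budget) FROM departments)

Execution result:
name | budget
Engineering | 281266
Legal | 95797
Operations | 293618
Finance | 403100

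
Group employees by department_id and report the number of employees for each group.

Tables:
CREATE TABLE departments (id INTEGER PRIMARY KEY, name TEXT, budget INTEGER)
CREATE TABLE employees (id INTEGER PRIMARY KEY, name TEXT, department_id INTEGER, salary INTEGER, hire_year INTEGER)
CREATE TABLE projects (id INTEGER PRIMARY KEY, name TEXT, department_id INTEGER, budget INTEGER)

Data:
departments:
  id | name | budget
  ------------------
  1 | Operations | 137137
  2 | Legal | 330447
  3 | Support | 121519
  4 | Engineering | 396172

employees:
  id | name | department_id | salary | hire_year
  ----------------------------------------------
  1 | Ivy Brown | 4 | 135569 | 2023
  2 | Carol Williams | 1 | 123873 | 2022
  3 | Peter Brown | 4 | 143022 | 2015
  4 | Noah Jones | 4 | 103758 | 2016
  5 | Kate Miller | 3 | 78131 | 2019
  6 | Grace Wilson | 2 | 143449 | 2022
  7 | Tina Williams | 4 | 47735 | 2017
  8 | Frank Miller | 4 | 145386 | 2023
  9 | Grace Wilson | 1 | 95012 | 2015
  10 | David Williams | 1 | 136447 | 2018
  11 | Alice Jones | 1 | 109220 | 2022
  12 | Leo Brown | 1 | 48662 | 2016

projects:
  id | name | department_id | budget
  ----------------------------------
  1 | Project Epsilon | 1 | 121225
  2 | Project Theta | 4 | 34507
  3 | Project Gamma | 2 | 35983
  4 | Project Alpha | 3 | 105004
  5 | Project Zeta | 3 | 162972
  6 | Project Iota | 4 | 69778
SELECT department_id, COUNT(*) AS n FROM employees GROUP BY department_id

Execution result:
department_id | n
1 | 5
2 | 1
3 | 1
4 | 5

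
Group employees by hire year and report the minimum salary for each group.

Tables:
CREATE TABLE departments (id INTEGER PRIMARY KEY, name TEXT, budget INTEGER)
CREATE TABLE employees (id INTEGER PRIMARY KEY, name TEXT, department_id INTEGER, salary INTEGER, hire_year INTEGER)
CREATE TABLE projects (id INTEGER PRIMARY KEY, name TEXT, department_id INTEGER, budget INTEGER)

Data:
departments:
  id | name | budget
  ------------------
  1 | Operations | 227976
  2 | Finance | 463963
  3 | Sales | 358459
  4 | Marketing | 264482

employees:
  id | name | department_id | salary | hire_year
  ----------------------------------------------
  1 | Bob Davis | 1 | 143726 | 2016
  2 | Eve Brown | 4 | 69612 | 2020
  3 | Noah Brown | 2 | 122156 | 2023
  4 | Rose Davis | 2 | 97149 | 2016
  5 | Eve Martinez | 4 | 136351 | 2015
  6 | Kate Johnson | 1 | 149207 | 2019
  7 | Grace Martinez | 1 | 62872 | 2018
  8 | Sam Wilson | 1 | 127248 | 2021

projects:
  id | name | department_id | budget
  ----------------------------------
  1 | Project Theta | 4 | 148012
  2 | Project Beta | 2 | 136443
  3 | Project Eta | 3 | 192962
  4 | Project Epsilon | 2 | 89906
SELECT hire_year, MIN(salary) AS min_salary FROM employees GROUP BY hire_year

Execution result:
hire_year | min_salary
2015 | 136351
2016 | 97149
2018 | 62872
2019 | 149207
2020 | 69612
2021 | 127248
2023 | 122156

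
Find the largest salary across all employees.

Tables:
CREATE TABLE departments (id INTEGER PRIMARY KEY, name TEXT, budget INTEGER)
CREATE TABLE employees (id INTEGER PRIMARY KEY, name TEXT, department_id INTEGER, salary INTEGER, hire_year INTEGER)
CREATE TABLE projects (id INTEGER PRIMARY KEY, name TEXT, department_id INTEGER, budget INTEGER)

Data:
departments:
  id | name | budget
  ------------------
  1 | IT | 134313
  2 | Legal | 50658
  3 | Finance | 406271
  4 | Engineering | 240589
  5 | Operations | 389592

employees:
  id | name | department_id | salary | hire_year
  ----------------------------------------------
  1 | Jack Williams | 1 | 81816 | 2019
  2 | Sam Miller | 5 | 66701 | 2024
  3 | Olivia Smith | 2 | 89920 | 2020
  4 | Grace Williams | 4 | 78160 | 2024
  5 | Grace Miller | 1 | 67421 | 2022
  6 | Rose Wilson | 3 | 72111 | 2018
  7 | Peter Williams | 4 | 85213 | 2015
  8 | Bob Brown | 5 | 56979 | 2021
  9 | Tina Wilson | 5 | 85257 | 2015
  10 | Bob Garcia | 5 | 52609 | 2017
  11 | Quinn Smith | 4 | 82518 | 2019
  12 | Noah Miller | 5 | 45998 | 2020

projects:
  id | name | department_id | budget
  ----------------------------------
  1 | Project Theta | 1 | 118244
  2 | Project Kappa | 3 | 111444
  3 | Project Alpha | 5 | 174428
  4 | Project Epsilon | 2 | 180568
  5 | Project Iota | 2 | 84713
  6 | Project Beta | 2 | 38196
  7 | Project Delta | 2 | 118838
SELECT MAX(salary) FROM employees

Execution result:
89920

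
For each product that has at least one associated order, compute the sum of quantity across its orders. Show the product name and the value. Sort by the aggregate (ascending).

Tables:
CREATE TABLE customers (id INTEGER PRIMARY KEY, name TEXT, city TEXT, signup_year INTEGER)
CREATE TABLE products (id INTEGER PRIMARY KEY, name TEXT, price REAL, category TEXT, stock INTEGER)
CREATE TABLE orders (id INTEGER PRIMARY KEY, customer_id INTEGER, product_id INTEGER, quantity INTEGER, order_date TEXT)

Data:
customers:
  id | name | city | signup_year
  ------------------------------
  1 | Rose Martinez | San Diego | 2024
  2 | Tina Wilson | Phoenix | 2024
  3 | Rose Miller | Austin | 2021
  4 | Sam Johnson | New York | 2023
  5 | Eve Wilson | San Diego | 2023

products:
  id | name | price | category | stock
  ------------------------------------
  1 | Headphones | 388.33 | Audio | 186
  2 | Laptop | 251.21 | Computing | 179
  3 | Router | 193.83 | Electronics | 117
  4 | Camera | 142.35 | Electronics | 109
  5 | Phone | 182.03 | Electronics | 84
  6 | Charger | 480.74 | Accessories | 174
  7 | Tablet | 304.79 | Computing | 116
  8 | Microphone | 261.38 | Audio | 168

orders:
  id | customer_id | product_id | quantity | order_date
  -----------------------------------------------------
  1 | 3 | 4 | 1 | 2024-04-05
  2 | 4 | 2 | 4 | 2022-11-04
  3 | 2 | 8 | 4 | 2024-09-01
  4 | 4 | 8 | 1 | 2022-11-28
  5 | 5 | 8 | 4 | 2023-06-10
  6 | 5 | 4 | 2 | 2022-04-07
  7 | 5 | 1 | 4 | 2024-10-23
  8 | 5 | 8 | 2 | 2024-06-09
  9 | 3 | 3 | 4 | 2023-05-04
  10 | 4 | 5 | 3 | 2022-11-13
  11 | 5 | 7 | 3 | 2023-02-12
SELECT p.name, SUM(c.quantity) AS sum_quantity FROM orders c JOIN products p ON c.product_id = p.id GROUP BY p.id, p.name ORDER BY sum_quantity ASC

Execution result:
name | sum_quantity
Camera | 3
Phone | 3
Tablet | 3
Headphones | 4
Laptop | 4
Router | 4
Microphone | 11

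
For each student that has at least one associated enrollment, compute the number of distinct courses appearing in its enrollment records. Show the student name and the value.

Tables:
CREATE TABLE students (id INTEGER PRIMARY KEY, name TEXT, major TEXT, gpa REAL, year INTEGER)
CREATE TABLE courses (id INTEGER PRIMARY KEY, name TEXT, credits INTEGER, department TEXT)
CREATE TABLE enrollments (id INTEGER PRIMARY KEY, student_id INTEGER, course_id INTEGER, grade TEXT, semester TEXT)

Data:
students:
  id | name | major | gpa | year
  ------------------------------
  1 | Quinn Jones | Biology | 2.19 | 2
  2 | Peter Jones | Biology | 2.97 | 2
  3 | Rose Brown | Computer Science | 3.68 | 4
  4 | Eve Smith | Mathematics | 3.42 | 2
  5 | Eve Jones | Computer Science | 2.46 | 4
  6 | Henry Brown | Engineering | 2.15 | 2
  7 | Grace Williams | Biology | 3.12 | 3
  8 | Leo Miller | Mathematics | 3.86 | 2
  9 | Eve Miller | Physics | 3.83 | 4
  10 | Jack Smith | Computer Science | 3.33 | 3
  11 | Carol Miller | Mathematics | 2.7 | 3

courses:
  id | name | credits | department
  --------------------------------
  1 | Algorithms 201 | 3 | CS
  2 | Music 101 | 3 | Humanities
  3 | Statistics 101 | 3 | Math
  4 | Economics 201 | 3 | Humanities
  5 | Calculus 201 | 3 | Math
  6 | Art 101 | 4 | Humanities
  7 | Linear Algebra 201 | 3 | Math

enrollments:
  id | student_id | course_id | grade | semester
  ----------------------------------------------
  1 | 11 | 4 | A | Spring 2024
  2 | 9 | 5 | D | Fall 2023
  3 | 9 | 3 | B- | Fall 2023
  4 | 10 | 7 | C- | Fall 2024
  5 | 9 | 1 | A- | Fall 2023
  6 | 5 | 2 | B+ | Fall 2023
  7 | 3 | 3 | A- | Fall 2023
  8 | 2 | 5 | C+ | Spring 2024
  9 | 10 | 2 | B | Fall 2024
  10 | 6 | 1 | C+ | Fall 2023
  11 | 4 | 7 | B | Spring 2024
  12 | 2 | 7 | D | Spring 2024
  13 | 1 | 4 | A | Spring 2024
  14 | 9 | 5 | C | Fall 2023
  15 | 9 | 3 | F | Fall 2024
SELECT p.name, COUNT(DISTINCT c.course_id) AS distinct_course_count FROM enrollments c JOIN students p ON c.student_id = p.id GROUP BY p.id, p.name

Execution result:
name | distinct_course_count
Quinn Jones | 1
Peter Jones | 2
Rose Brown | 1
Eve Smith | 1
Eve Jones | 1
Henry Brown | 1
Eve Miller | 3
Jack Smith | 2
Carol Miller | 1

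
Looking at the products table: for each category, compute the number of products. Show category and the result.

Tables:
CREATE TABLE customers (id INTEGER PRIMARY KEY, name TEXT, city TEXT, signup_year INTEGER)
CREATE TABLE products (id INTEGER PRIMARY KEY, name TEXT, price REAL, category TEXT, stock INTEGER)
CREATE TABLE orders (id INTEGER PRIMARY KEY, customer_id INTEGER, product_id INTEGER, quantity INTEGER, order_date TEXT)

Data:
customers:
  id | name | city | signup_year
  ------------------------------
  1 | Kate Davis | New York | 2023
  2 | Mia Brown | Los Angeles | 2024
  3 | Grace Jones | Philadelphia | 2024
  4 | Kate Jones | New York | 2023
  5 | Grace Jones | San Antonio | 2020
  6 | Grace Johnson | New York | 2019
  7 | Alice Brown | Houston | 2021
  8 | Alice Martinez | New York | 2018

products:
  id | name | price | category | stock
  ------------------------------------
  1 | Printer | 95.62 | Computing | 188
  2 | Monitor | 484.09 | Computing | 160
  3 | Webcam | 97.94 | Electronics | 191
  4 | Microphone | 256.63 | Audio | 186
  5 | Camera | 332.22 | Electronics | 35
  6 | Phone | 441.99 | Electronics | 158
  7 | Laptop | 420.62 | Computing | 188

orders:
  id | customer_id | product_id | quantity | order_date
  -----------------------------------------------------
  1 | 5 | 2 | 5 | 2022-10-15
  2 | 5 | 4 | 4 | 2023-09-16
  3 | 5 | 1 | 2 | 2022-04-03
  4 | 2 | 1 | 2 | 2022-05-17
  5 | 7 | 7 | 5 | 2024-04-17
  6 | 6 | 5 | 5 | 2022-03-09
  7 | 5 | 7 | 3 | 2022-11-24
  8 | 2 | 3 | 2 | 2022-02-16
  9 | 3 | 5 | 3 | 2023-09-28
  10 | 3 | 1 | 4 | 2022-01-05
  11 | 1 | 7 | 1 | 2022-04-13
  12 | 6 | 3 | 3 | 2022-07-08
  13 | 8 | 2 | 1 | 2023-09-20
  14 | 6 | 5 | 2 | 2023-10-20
SELECT category, COUNT(*) AS n FROM products GROUP BY category

Execution result:
category | n
Audio | 1
Computing | 3
Electronics | 3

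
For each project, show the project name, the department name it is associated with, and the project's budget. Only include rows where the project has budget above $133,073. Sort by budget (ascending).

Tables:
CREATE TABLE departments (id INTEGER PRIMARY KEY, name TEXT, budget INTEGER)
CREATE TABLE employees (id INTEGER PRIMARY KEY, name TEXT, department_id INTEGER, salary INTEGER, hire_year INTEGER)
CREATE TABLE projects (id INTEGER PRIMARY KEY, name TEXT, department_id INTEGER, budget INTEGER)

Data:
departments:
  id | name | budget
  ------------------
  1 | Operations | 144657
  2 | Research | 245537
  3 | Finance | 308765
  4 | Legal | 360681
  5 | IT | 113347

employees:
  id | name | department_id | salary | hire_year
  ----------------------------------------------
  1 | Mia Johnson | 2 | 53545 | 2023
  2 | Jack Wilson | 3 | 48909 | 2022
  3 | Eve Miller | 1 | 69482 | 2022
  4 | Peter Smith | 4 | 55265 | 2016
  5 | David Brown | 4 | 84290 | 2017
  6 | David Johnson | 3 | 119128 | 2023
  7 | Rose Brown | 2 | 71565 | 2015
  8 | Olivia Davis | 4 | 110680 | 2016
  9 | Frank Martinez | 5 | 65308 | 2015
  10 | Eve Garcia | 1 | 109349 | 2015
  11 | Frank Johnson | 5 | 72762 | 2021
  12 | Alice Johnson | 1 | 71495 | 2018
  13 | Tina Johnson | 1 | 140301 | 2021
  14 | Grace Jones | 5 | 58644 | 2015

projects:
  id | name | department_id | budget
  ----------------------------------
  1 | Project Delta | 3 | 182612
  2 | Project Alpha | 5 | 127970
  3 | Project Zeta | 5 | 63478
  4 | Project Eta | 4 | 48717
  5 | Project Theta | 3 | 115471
SELECT c.name, p.name AS department, c.budget FROM projects c JOIN departments p ON c.department_id = p.id WHERE c.budget > 133073 ORDER BY c.budget ASC

Execution result:
name | department | budget
Project Delta | Finance | 182612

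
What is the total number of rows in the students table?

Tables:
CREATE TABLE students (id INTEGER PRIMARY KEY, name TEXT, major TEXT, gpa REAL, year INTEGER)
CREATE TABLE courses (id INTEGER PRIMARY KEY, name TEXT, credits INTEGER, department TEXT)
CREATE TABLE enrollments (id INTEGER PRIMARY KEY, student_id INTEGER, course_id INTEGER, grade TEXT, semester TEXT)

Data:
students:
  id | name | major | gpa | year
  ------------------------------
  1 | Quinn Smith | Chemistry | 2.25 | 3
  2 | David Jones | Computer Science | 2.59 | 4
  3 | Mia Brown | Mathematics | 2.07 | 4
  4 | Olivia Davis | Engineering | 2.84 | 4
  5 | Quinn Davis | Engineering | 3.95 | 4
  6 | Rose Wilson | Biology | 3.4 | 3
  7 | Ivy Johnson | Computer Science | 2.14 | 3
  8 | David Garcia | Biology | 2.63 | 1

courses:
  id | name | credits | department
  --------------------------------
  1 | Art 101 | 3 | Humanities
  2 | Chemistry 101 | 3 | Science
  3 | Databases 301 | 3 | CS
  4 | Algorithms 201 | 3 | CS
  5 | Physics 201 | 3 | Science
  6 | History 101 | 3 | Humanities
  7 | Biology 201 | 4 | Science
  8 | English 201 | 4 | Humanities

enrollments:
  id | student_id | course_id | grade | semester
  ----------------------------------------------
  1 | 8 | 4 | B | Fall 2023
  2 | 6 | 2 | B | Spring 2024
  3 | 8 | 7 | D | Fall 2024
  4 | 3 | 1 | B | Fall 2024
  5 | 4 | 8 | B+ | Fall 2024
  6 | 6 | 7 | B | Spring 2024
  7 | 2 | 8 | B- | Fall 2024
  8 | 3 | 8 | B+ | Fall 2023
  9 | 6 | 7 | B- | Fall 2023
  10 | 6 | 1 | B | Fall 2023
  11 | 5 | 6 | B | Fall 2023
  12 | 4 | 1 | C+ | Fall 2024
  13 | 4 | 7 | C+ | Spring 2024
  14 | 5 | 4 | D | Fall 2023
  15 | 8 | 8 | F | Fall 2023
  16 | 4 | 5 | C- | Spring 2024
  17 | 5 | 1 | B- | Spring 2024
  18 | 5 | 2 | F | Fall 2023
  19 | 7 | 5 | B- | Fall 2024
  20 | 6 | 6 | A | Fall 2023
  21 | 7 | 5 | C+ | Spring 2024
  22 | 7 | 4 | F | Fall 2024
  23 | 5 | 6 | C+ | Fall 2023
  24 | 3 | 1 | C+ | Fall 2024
SELECT COUNT(*) FROM students

Execution result:
8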